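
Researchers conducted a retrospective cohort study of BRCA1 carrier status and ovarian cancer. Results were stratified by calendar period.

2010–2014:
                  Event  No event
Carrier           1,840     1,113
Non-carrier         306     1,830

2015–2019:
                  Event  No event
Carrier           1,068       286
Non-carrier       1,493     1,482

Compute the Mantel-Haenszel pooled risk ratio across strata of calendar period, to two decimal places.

RR_MH = Σ(aᵢ·n₀ᵢ/nᵢ) / Σ(cᵢ·n₁ᵢ/nᵢ), with n₁ᵢ = aᵢ+bᵢ (exposed), n₀ᵢ = cᵢ+dᵢ (unexposed), nᵢ = n₁ᵢ+n₀ᵢ.
Stratum 1 (2010–2014): n₁ = 2953, n₀ = 2136, n = 5089; a·n₀/n = 1840·2136/5089 = 772.3010; c·n₁/n = 306·2953/5089 = 177.5630
Stratum 2 (2015–2019): n₁ = 1354, n₀ = 2975, n = 4329; a·n₀/n = 1068·2975/4329 = 733.9570; c·n₁/n = 1493·1354/4329 = 466.9720
RR_MH = (772.3010 + 733.9570) / (177.5630 + 466.9720) = 1506.2581 / 644.5350 = 2.33697

2.34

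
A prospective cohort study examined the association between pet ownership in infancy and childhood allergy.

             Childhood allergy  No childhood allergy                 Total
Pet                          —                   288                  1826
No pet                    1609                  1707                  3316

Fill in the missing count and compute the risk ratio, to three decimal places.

1.736

The missing cell is in the exposed row: 1826 − 288 = 1538.
So a = 1538, b = 288, c = 1609, d = 1707.
RR = [a/(a+b)] / [c/(c+d)] = (1538/1826) / (1609/3316) = 0.84228/0.48522 = 1.73586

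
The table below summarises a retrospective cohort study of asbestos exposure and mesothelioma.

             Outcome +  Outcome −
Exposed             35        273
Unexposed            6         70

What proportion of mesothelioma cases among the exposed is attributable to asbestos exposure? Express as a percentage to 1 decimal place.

30.5

Cells: a = 35, b = 273, c = 6, d = 70.
Risk in exposed = 35/308 = 0.11364; risk in unexposed = 6/76 = 0.07895.
RR = 0.11364/0.07895 = 1.43939
AR% = (RR − 1)/RR × 100 = (1.43939 − 1)/1.43939 × 100 = 30.5263%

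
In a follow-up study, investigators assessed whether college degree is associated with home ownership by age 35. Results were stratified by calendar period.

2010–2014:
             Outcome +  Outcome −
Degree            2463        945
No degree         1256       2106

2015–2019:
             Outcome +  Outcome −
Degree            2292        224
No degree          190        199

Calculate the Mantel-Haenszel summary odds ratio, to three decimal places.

4.860

OR_MH = Σ(aᵢdᵢ/nᵢ) / Σ(bᵢcᵢ/nᵢ), where nᵢ is the stratum total.
Stratum 1 (2010–2014): n = 6770; a·d/n = 2463·2106/6770 = 766.1858; b·c/n = 945·1256/6770 = 175.3205
Stratum 2 (2015–2019): n = 2905; a·d/n = 2292·199/2905 = 157.0079; b·c/n = 224·190/2905 = 14.6506
OR_MH = (766.1858 + 157.0079) / (175.3205 + 14.6506) = 923.1937 / 189.9711 = 4.85965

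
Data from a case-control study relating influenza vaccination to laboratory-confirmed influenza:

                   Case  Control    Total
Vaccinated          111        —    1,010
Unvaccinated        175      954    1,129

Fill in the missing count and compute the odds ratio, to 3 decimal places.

The missing cell is in the exposed row: 1010 − 111 = 899.
So a = 111, b = 899, c = 175, d = 954.
OR = (a·d)/(b·c) = (111 × 954) / (899 × 175) = 105894 / 157325 = 0.67309

0.673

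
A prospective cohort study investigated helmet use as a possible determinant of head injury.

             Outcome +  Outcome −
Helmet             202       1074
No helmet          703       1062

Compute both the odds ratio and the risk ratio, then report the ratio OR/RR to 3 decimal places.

Cells: a = 202, b = 1074, c = 703, d = 1062.
OR = (202·1062)/(1074·703) = 214524/755022 = 0.28413
Risk in exposed = 202/1276 = 0.15831; risk in unexposed = 703/1765 = 0.39830; RR = 0.39746
OR/RR = 0.28413 / 0.39746 = 0.71487
The outcome is not rare, so the OR lies further from 1 than the RR.

0.715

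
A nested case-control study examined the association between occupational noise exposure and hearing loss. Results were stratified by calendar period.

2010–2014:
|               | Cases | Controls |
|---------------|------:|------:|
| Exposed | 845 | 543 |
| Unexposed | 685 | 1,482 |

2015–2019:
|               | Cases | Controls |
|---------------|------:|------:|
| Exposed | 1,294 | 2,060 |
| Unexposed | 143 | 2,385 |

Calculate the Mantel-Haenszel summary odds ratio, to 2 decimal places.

OR_MH = Σ(aᵢdᵢ/nᵢ) / Σ(bᵢcᵢ/nᵢ), where nᵢ is the stratum total.
Stratum 1 (2010–2014): n = 3555; a·d/n = 845·1482/3555 = 352.2616; b·c/n = 543·685/3555 = 104.6287
Stratum 2 (2015–2019): n = 5882; a·d/n = 1294·2385/5882 = 524.6838; b·c/n = 2060·143/5882 = 50.0816
OR_MH = (352.2616 + 524.6838) / (104.6287 + 50.0816) = 876.9454 / 154.7103 = 5.66831

5.67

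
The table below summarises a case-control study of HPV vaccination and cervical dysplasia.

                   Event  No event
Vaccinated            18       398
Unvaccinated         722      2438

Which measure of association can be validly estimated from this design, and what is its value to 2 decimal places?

Cells: a = 18, b = 398, c = 722, d = 2438.
This is a case-control study: participants were sampled on outcome status, so risks in the source population cannot be estimated directly — relative risk is not valid here. The odds ratio is the appropriate measure.
OR = (a·d)/(b·c) = (18 × 2438) / (398 × 722) = 43884 / 287356 = 0.15272

0.15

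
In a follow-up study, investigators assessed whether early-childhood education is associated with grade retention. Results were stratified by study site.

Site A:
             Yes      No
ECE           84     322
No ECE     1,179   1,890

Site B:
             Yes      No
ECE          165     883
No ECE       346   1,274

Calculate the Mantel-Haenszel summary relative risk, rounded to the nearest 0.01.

RR_MH = Σ(aᵢ·n₀ᵢ/nᵢ) / Σ(cᵢ·n₁ᵢ/nᵢ), with n₁ᵢ = aᵢ+bᵢ (exposed), n₀ᵢ = cᵢ+dᵢ (unexposed), nᵢ = n₁ᵢ+n₀ᵢ.
Stratum 1 (Site A): n₁ = 406, n₀ = 3069, n = 3475; a·n₀/n = 84·3069/3475 = 74.1859; c·n₁/n = 1179·406/3475 = 137.7479
Stratum 2 (Site B): n₁ = 1048, n₀ = 1620, n = 2668; a·n₀/n = 165·1620/2668 = 100.1874; c·n₁/n = 346·1048/2668 = 135.9100
RR_MH = (74.1859 + 100.1874) / (137.7479 + 135.9100) = 174.3733 / 273.6580 = 0.63719

0.64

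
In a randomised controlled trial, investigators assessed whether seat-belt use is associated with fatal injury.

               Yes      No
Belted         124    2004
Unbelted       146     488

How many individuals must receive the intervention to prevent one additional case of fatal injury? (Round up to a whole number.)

6

Risk in treated group = 124/2128 = 0.05827; risk in control = 146/634 = 0.23028.
Absolute risk reduction = 0.23028 − 0.05827 = 0.17201
NNT = 1 / ARR = 1 / 0.17201 = 5.814 → round up → 6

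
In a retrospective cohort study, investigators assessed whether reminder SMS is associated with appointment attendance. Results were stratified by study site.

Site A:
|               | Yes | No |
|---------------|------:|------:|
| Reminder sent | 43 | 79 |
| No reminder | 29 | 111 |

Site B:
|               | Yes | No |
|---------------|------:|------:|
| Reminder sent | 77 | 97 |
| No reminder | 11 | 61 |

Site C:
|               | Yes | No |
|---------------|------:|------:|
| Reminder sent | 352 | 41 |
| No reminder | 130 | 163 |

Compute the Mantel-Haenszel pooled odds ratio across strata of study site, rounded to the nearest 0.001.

OR_MH = Σ(aᵢdᵢ/nᵢ) / Σ(bᵢcᵢ/nᵢ), where nᵢ is the stratum total.
Stratum 1 (Site A): n = 262; a·d/n = 43·111/262 = 18.2176; b·c/n = 79·29/262 = 8.7443
Stratum 2 (Site B): n = 246; a·d/n = 77·61/246 = 19.0935; b·c/n = 97·11/246 = 4.3374
Stratum 3 (Site C): n = 686; a·d/n = 352·163/686 = 83.6385; b·c/n = 41·130/686 = 7.7697
OR_MH = (18.2176 + 19.0935 + 83.6385) / (8.7443 + 4.3374 + 7.7697) = 120.9495 / 20.8514 = 5.80056

5.801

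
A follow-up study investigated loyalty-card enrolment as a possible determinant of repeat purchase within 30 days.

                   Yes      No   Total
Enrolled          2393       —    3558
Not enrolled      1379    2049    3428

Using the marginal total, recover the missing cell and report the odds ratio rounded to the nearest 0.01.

The missing cell is in the exposed row: 3558 − 2393 = 1165.
So a = 2393, b = 1165, c = 1379, d = 2049.
OR = (a·d)/(b·c) = (2393 × 2049) / (1165 × 1379) = 4903257 / 1606535 = 3.05207

3.05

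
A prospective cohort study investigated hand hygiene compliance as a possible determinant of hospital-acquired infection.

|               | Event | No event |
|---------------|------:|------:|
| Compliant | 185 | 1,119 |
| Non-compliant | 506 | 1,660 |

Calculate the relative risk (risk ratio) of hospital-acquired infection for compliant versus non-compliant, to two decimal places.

0.61

Cells: a = 185, b = 1119, c = 506, d = 1660.
Risk in exposed = 185/1304 = 0.14187; risk in unexposed = 506/2166 = 0.23361.
RR = 0.14187 / 0.23361 = 0.60730
The risk is 39% lower among the exposed than among the unexposed.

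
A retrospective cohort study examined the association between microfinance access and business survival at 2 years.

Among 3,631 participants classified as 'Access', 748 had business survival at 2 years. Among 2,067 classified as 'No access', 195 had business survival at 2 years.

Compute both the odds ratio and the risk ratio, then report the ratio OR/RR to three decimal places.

1.141

From the description: a = 748, b = 2883, c = 195, d = 1872.
OR = (748·1872)/(2883·195) = 1400256/562185 = 2.49074
Risk in exposed = 748/3631 = 0.20600; risk in unexposed = 195/2067 = 0.09434; RR = 2.18364
OR/RR = 2.49074 / 2.18364 = 1.14064
The outcome is not rare, so the OR lies further from 1 than the RR.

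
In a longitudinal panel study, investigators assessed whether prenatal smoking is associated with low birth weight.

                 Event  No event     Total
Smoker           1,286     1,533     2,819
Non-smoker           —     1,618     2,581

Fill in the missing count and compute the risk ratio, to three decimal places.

The missing cell is in the unexposed row: 2581 − 1618 = 963.
So a = 1286, b = 1533, c = 963, d = 1618.
RR = [a/(a+b)] / [c/(c+d)] = (1286/2819) / (963/2581) = 0.45619/0.37311 = 1.22267

1.223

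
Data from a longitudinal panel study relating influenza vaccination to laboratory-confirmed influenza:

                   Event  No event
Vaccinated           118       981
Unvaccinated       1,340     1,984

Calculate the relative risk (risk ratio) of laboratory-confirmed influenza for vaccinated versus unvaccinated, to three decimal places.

0.266

Cells: a = 118, b = 981, c = 1340, d = 1984.
Risk in exposed = 118/1099 = 0.10737; risk in unexposed = 1340/3324 = 0.40313.
RR = 0.10737 / 0.40313 = 0.26634
The risk is 73% lower among the exposed than among the unexposed.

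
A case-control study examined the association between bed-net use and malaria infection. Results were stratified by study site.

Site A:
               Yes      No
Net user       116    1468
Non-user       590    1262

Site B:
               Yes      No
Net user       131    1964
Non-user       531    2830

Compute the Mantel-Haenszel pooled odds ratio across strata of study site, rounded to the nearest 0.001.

0.249

OR_MH = Σ(aᵢdᵢ/nᵢ) / Σ(bᵢcᵢ/nᵢ), where nᵢ is the stratum total.
Stratum 1 (Site A): n = 3436; a·d/n = 116·1262/3436 = 42.6054; b·c/n = 1468·590/3436 = 252.0722
Stratum 2 (Site B): n = 5456; a·d/n = 131·2830/5456 = 67.9490; b·c/n = 1964·531/5456 = 191.1444
OR_MH = (42.6054 + 67.9490) / (252.0722 + 191.1444) = 110.5544 / 443.2166 = 0.24944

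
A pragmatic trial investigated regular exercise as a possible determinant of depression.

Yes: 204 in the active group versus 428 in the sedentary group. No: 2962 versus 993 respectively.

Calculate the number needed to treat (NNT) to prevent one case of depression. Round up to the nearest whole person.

Risk in treated group = 204/3166 = 0.06443; risk in control = 428/1421 = 0.30120.
Absolute risk reduction = 0.30120 − 0.06443 = 0.23676
NNT = 1 / ARR = 1 / 0.23676 = 4.224 → round up → 5

5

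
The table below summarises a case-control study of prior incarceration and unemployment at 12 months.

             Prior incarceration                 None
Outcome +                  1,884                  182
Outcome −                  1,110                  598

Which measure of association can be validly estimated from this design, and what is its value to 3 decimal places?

Reading the table with exposure as columns: a = 1884 (Prior incarceration, case), b = 1110 (Prior incarceration, non-case), c = 182 (None, case), d = 598.
This is a case-control study: participants were sampled on outcome status, so risks in the source population cannot be estimated directly — relative risk is not valid here. The odds ratio is the appropriate measure.
OR = (a·d)/(b·c) = (1884 × 598) / (1110 × 182) = 1126632 / 202020 = 5.57683

5.577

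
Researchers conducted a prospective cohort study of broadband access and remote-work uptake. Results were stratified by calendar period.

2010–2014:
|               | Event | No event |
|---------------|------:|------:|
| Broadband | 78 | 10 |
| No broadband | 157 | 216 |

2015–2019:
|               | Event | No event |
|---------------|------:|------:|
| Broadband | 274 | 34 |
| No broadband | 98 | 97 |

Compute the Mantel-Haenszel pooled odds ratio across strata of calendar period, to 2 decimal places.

OR_MH = Σ(aᵢdᵢ/nᵢ) / Σ(bᵢcᵢ/nᵢ), where nᵢ is the stratum total.
Stratum 1 (2010–2014): n = 461; a·d/n = 78·216/461 = 36.5466; b·c/n = 10·157/461 = 3.4056
Stratum 2 (2015–2019): n = 503; a·d/n = 274·97/503 = 52.8390; b·c/n = 34·98/503 = 6.6243
OR_MH = (36.5466 + 52.8390) / (3.4056 + 6.6243) = 89.3856 / 10.0299 = 8.91192

8.91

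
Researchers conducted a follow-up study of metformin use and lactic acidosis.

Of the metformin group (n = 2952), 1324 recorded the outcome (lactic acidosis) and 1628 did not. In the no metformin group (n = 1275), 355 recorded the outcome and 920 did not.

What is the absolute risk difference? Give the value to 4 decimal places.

0.1701

From the description: a = 1324, b = 1628, c = 355, d = 920.
Risk in exposed = 1324/2952 = 0.448509; risk in unexposed = 355/1275 = 0.278431.
Risk difference = 0.448509 − 0.278431 = 0.170078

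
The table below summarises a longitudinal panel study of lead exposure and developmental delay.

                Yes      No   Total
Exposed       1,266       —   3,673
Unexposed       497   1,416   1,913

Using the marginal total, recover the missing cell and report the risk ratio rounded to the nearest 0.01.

1.33

The missing cell is in the exposed row: 3673 − 1266 = 2407.
So a = 1266, b = 2407, c = 497, d = 1416.
RR = [a/(a+b)] / [c/(c+d)] = (1266/3673) / (497/1913) = 0.34468/0.25980 = 1.32670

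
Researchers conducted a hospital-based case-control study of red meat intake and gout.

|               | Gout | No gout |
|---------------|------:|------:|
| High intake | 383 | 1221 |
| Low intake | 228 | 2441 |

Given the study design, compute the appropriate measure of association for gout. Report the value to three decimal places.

3.358

Cells: a = 383, b = 1221, c = 228, d = 2441.
This is a hospital-based case-control study: participants were sampled on outcome status, so risks in the source population cannot be estimated directly — relative risk is not valid here. The odds ratio is the appropriate measure.
OR = (a·d)/(b·c) = (383 × 2441) / (1221 × 228) = 934903 / 278388 = 3.35827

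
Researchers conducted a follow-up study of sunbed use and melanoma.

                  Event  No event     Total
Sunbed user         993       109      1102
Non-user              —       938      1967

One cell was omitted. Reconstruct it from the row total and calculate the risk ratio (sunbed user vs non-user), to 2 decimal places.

1.72

The missing cell is in the unexposed row: 1967 − 938 = 1029.
So a = 993, b = 109, c = 1029, d = 938.
RR = [a/(a+b)] / [c/(c+d)] = (993/1102) / (1029/1967) = 0.90109/0.52313 = 1.72249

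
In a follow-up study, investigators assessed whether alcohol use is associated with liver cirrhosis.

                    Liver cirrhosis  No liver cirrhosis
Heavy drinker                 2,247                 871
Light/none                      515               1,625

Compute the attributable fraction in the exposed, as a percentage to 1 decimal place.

66.6

Cells: a = 2247, b = 871, c = 515, d = 1625.
Risk in exposed = 2247/3118 = 0.72065; risk in unexposed = 515/2140 = 0.24065.
RR = 0.72065/0.24065 = 2.99456
AR% = (RR − 1)/RR × 100 = (2.99456 − 1)/2.99456 × 100 = 66.6061%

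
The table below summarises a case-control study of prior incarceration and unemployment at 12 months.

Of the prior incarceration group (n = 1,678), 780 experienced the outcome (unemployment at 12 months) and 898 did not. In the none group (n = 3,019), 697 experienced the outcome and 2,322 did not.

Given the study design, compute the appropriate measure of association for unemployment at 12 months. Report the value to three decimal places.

2.894

From the description: a = 780, b = 898, c = 697, d = 2322.
This is a case-control study: participants were sampled on outcome status, so risks in the source population cannot be estimated directly — relative risk is not valid here. The odds ratio is the appropriate measure.
OR = (a·d)/(b·c) = (780 × 2322) / (898 × 697) = 1811160 / 625906 = 2.89366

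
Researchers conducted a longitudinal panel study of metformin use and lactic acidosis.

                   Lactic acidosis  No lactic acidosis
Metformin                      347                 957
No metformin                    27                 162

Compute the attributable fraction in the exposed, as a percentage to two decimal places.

Cells: a = 347, b = 957, c = 27, d = 162.
Risk in exposed = 347/1304 = 0.26610; risk in unexposed = 27/189 = 0.14286.
RR = 0.26610/0.14286 = 1.86273
AR% = (RR − 1)/RR × 100 = (1.86273 − 1)/1.86273 × 100 = 46.3154%

46.32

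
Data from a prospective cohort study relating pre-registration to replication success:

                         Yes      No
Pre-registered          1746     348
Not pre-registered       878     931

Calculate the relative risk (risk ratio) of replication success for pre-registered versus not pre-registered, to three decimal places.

1.718

Cells: a = 1746, b = 348, c = 878, d = 931.
Risk in exposed = 1746/2094 = 0.83381; risk in unexposed = 878/1809 = 0.48535.
RR = 0.83381 / 0.48535 = 1.71795
The risk among the exposed is 1.72 times that among the unexposed.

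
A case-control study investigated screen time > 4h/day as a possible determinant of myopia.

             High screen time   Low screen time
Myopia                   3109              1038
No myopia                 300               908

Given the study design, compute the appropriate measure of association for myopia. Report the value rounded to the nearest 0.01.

9.07

Reading the table with exposure as columns: a = 3109 (High screen time, case), b = 300 (High screen time, non-case), c = 1038 (Low screen time, case), d = 908.
This is a case-control study: participants were sampled on outcome status, so risks in the source population cannot be estimated directly — relative risk is not valid here. The odds ratio is the appropriate measure.
OR = (a·d)/(b·c) = (3109 × 908) / (300 × 1038) = 2822972 / 311400 = 9.06542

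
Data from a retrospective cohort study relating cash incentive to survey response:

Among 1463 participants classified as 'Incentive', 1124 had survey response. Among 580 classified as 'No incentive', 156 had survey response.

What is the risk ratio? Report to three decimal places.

2.856

From the description: a = 1124, b = 339, c = 156, d = 424.
Risk in exposed = 1124/1463 = 0.76828; risk in unexposed = 156/580 = 0.26897.
RR = 0.76828 / 0.26897 = 2.85644
The risk among the exposed is 2.86 times that among the unexposed.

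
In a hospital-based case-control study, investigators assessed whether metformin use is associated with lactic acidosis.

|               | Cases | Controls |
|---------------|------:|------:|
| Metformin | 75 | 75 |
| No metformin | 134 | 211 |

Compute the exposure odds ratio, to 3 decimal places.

Cells: a = 75, b = 75, c = 134, d = 211.
OR = (a·d)/(b·c) = (75 × 211) / (75 × 134) = 15825 / 10050 = 1.57463
The odds of lactic acidosis are about 1.57 times as high in the metformin group.

1.575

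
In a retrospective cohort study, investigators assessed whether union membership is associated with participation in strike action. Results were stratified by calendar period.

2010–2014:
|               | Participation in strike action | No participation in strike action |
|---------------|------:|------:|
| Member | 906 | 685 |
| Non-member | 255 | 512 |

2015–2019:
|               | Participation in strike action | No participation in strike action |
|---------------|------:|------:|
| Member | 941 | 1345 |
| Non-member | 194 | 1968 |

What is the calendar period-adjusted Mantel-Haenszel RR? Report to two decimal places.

2.77

RR_MH = Σ(aᵢ·n₀ᵢ/nᵢ) / Σ(cᵢ·n₁ᵢ/nᵢ), with n₁ᵢ = aᵢ+bᵢ (exposed), n₀ᵢ = cᵢ+dᵢ (unexposed), nᵢ = n₁ᵢ+n₀ᵢ.
Stratum 1 (2010–2014): n₁ = 1591, n₀ = 767, n = 2358; a·n₀/n = 906·767/2358 = 294.6997; c·n₁/n = 255·1591/2358 = 172.0547
Stratum 2 (2015–2019): n₁ = 2286, n₀ = 2162, n = 4448; a·n₀/n = 941·2162/4448 = 457.3835; c·n₁/n = 194·2286/4448 = 99.7041
RR_MH = (294.6997 + 457.3835) / (172.0547 + 99.7041) = 752.0833 / 271.7588 = 2.76747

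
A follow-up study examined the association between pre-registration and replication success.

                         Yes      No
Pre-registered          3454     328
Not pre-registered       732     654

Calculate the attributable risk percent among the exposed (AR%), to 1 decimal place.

Cells: a = 3454, b = 328, c = 732, d = 654.
Risk in exposed = 3454/3782 = 0.91327; risk in unexposed = 732/1386 = 0.52814.
RR = 0.91327/0.52814 = 1.72923
AR% = (RR − 1)/RR × 100 = (1.72923 − 1)/1.72923 × 100 = 42.1708%

42.2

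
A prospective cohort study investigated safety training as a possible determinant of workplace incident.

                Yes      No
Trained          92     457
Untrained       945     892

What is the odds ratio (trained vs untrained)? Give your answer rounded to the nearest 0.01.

Cells: a = 92, b = 457, c = 945, d = 892.
OR = (a·d)/(b·c) = (92 × 892) / (457 × 945) = 82064 / 431865 = 0.19002
Exposure is associated with lower odds of workplace incident (OR = 0.19 < 1).

0.19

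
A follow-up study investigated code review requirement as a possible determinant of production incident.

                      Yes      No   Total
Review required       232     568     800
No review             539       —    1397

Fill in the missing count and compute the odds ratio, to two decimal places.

The missing cell is in the unexposed row: 1397 − 539 = 858.
So a = 232, b = 568, c = 539, d = 858.
OR = (a·d)/(b·c) = (232 × 858) / (568 × 539) = 199056 / 306152 = 0.65019

0.65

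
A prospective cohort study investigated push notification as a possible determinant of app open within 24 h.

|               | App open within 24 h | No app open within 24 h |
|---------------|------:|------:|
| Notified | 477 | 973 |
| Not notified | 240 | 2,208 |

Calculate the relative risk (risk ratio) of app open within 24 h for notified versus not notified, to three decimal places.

3.355

Cells: a = 477, b = 973, c = 240, d = 2208.
Risk in exposed = 477/1450 = 0.32897; risk in unexposed = 240/2448 = 0.09804.
RR = 0.32897 / 0.09804 = 3.35545
The risk among the exposed is 3.36 times that among the unexposed.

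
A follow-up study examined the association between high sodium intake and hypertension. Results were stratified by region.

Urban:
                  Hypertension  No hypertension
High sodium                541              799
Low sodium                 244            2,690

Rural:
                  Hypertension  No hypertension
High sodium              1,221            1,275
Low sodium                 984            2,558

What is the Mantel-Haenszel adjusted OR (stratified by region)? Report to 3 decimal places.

3.385

OR_MH = Σ(aᵢdᵢ/nᵢ) / Σ(bᵢcᵢ/nᵢ), where nᵢ is the stratum total.
Stratum 1 (Urban): n = 4274; a·d/n = 541·2690/4274 = 340.4984; b·c/n = 799·244/4274 = 45.6144
Stratum 2 (Rural): n = 6038; a·d/n = 1221·2558/6038 = 517.2769; b·c/n = 1275·984/6038 = 207.7840
OR_MH = (340.4984 + 517.2769) / (45.6144 + 207.7840) = 857.7753 / 253.3984 = 3.38508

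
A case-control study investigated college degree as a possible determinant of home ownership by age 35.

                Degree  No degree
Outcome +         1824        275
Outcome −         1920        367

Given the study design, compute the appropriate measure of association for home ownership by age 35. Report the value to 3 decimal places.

1.268

Reading the table with exposure as columns: a = 1824 (Degree, case), b = 1920 (Degree, non-case), c = 275 (No degree, case), d = 367.
This is a case-control study: participants were sampled on outcome status, so risks in the source population cannot be estimated directly — relative risk is not valid here. The odds ratio is the appropriate measure.
OR = (a·d)/(b·c) = (1824 × 367) / (1920 × 275) = 669408 / 528000 = 1.26782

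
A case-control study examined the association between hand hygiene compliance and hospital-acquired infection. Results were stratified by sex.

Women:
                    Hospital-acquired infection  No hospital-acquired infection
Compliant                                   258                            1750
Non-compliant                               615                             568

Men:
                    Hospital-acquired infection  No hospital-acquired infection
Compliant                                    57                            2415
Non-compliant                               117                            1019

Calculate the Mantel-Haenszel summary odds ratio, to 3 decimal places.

0.149

OR_MH = Σ(aᵢdᵢ/nᵢ) / Σ(bᵢcᵢ/nᵢ), where nᵢ is the stratum total.
Stratum 1 (Women): n = 3191; a·d/n = 258·568/3191 = 45.9242; b·c/n = 1750·615/3191 = 337.2767
Stratum 2 (Men): n = 3608; a·d/n = 57·1019/3608 = 16.0984; b·c/n = 2415·117/3608 = 78.3135
OR_MH = (45.9242 + 16.0984) / (337.2767 + 78.3135) = 62.0226 / 415.5902 = 0.14924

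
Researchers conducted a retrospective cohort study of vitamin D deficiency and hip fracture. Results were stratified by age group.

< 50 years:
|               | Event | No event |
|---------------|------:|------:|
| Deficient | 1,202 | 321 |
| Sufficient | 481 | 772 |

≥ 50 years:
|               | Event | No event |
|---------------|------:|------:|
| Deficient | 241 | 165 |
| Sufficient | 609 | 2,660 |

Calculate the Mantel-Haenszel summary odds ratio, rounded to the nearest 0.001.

OR_MH = Σ(aᵢdᵢ/nᵢ) / Σ(bᵢcᵢ/nᵢ), where nᵢ is the stratum total.
Stratum 1 (< 50 years): n = 2776; a·d/n = 1202·772/2776 = 334.2738; b·c/n = 321·481/2776 = 55.6200
Stratum 2 (≥ 50 years): n = 3675; a·d/n = 241·2660/3675 = 174.4381; b·c/n = 165·609/3675 = 27.3429
OR_MH = (334.2738 + 174.4381) / (55.6200 + 27.3429) = 508.7119 / 82.9628 = 6.13181

6.132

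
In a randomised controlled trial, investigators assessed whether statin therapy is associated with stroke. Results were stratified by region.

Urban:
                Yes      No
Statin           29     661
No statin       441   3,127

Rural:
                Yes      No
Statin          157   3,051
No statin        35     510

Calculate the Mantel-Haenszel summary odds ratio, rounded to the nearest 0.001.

OR_MH = Σ(aᵢdᵢ/nᵢ) / Σ(bᵢcᵢ/nᵢ), where nᵢ is the stratum total.
Stratum 1 (Urban): n = 4258; a·d/n = 29·3127/4258 = 21.2971; b·c/n = 661·441/4258 = 68.4596
Stratum 2 (Rural): n = 3753; a·d/n = 157·510/3753 = 21.3349; b·c/n = 3051·35/3753 = 28.4532
OR_MH = (21.2971 + 21.3349) / (68.4596 + 28.4532) = 42.6320 / 96.9128 = 0.43990

0.440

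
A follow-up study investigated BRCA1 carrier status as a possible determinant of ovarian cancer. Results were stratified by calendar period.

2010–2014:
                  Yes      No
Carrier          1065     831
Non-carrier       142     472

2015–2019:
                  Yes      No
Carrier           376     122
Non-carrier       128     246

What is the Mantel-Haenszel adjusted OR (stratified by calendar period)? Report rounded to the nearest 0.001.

4.719

OR_MH = Σ(aᵢdᵢ/nᵢ) / Σ(bᵢcᵢ/nᵢ), where nᵢ is the stratum total.
Stratum 1 (2010–2014): n = 2510; a·d/n = 1065·472/2510 = 200.2709; b·c/n = 831·142/2510 = 47.0127
Stratum 2 (2015–2019): n = 872; a·d/n = 376·246/872 = 106.0734; b·c/n = 122·128/872 = 17.9083
OR_MH = (200.2709 + 106.0734) / (47.0127 + 17.9083) = 306.3443 / 64.9210 = 4.71872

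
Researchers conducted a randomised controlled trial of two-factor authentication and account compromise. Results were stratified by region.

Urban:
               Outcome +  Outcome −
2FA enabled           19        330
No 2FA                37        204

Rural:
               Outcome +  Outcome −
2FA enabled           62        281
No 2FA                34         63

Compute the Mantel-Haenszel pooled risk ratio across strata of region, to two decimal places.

RR_MH = Σ(aᵢ·n₀ᵢ/nᵢ) / Σ(cᵢ·n₁ᵢ/nᵢ), with n₁ᵢ = aᵢ+bᵢ (exposed), n₀ᵢ = cᵢ+dᵢ (unexposed), nᵢ = n₁ᵢ+n₀ᵢ.
Stratum 1 (Urban): n₁ = 349, n₀ = 241, n = 590; a·n₀/n = 19·241/590 = 7.7610; c·n₁/n = 37·349/590 = 21.8864
Stratum 2 (Rural): n₁ = 343, n₀ = 97, n = 440; a·n₀/n = 62·97/440 = 13.6682; c·n₁/n = 34·343/440 = 26.5045
RR_MH = (7.7610 + 13.6682) / (21.8864 + 26.5045) = 21.4292 / 48.3910 = 0.44283

0.44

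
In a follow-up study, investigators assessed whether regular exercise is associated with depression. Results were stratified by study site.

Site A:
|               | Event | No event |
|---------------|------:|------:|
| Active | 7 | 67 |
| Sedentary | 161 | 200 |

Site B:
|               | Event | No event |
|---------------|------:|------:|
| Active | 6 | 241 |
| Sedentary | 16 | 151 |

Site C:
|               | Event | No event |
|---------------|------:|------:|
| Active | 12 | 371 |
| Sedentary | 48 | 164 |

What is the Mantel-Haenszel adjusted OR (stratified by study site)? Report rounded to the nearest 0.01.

OR_MH = Σ(aᵢdᵢ/nᵢ) / Σ(bᵢcᵢ/nᵢ), where nᵢ is the stratum total.
Stratum 1 (Site A): n = 435; a·d/n = 7·200/435 = 3.2184; b·c/n = 67·161/435 = 24.7977
Stratum 2 (Site B): n = 414; a·d/n = 6·151/414 = 2.1884; b·c/n = 241·16/414 = 9.3140
Stratum 3 (Site C): n = 595; a·d/n = 12·164/595 = 3.3076; b·c/n = 371·48/595 = 29.9294
OR_MH = (3.2184 + 2.1884 + 3.3076) / (24.7977 + 9.3140 + 29.9294) = 8.7144 / 64.0411 = 0.13607

0.14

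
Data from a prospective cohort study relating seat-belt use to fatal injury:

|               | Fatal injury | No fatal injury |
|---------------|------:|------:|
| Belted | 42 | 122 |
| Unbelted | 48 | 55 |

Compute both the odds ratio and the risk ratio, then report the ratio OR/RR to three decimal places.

0.718

Cells: a = 42, b = 122, c = 48, d = 55.
OR = (42·55)/(122·48) = 2310/5856 = 0.39447
Risk in exposed = 42/164 = 0.25610; risk in unexposed = 48/103 = 0.46602; RR = 0.54954
OR/RR = 0.39447 / 0.54954 = 0.71781
The outcome is not rare, so the OR lies further from 1 than the RR.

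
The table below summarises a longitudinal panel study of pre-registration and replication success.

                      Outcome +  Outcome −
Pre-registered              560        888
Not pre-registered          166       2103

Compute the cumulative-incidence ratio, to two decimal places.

5.29

Cells: a = 560, b = 888, c = 166, d = 2103.
Risk in exposed = 560/1448 = 0.38674; risk in unexposed = 166/2269 = 0.07316.
RR = 0.38674 / 0.07316 = 5.28623
The risk among the exposed is 5.29 times that among the unexposed.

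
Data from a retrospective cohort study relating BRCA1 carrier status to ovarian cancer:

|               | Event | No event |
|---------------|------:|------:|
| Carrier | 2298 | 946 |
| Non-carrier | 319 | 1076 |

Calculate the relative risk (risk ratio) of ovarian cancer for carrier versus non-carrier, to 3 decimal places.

3.098

Cells: a = 2298, b = 946, c = 319, d = 1076.
Risk in exposed = 2298/3244 = 0.70838; risk in unexposed = 319/1395 = 0.22867.
RR = 0.70838 / 0.22867 = 3.09780
The risk among the exposed is 3.10 times that among the unexposed.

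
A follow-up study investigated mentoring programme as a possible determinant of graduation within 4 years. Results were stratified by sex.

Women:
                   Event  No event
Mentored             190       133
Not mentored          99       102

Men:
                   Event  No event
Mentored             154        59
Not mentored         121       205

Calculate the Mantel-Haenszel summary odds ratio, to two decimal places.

OR_MH = Σ(aᵢdᵢ/nᵢ) / Σ(bᵢcᵢ/nᵢ), where nᵢ is the stratum total.
Stratum 1 (Women): n = 524; a·d/n = 190·102/524 = 36.9847; b·c/n = 133·99/524 = 25.1279
Stratum 2 (Men): n = 539; a·d/n = 154·205/539 = 58.5714; b·c/n = 59·121/539 = 13.2449
OR_MH = (36.9847 + 58.5714) / (25.1279 + 13.2449) = 95.5562 / 38.3728 = 2.49021

2.49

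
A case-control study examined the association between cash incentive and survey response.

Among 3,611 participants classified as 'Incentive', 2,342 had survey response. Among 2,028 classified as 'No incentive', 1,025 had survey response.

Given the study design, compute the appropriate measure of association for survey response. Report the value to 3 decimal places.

From the description: a = 2342, b = 1269, c = 1025, d = 1003.
This is a case-control study: participants were sampled on outcome status, so risks in the source population cannot be estimated directly — relative risk is not valid here. The odds ratio is the appropriate measure.
OR = (a·d)/(b·c) = (2342 × 1003) / (1269 × 1025) = 2349026 / 1300725 = 1.80594

1.806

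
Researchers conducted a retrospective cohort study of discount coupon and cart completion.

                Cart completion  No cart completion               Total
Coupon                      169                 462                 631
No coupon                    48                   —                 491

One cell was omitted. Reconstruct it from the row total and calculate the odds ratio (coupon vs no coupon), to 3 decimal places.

3.376

The missing cell is in the unexposed row: 491 − 48 = 443.
So a = 169, b = 462, c = 48, d = 443.
OR = (a·d)/(b·c) = (169 × 443) / (462 × 48) = 74867 / 22176 = 3.37604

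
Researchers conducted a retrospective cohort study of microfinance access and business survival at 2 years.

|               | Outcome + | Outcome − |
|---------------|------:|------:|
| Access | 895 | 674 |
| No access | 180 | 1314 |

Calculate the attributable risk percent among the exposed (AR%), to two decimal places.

78.88

Cells: a = 895, b = 674, c = 180, d = 1314.
Risk in exposed = 895/1569 = 0.57043; risk in unexposed = 180/1494 = 0.12048.
RR = 0.57043/0.12048 = 4.73454
AR% = (RR − 1)/RR × 100 = (4.73454 − 1)/4.73454 × 100 = 78.8786%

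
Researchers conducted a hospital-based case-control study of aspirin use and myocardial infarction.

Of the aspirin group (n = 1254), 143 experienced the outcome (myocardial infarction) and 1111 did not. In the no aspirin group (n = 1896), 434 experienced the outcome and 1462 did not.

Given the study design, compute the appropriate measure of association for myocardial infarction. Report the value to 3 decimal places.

0.434

From the description: a = 143, b = 1111, c = 434, d = 1462.
This is a hospital-based case-control study: participants were sampled on outcome status, so risks in the source population cannot be estimated directly — relative risk is not valid here. The odds ratio is the appropriate measure.
OR = (a·d)/(b·c) = (143 × 1462) / (1111 × 434) = 209066 / 482174 = 0.43359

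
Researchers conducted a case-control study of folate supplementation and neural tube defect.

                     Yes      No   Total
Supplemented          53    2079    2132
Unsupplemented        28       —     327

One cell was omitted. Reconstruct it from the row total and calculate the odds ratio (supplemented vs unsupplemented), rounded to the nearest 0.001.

The missing cell is in the unexposed row: 327 − 28 = 299.
So a = 53, b = 2079, c = 28, d = 299.
OR = (a·d)/(b·c) = (53 × 299) / (2079 × 28) = 15847 / 58212 = 0.27223

0.272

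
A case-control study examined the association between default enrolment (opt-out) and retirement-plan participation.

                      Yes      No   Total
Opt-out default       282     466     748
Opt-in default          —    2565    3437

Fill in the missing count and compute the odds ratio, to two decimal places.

The missing cell is in the unexposed row: 3437 − 2565 = 872.
So a = 282, b = 466, c = 872, d = 2565.
OR = (a·d)/(b·c) = (282 × 2565) / (466 × 872) = 723330 / 406352 = 1.78006

1.78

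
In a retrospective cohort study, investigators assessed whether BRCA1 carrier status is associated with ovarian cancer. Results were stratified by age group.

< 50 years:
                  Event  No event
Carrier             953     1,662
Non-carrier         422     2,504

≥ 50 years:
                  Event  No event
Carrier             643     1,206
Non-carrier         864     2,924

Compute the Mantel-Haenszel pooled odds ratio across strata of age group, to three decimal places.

OR_MH = Σ(aᵢdᵢ/nᵢ) / Σ(bᵢcᵢ/nᵢ), where nᵢ is the stratum total.
Stratum 1 (< 50 years): n = 5541; a·d/n = 953·2504/5541 = 430.6645; b·c/n = 1662·422/5541 = 126.5772
Stratum 2 (≥ 50 years): n = 5637; a·d/n = 643·2924/5637 = 333.5341; b·c/n = 1206·864/5637 = 184.8473
OR_MH = (430.6645 + 333.5341) / (126.5772 + 184.8473) = 764.1987 / 311.4244 = 2.45388

2.454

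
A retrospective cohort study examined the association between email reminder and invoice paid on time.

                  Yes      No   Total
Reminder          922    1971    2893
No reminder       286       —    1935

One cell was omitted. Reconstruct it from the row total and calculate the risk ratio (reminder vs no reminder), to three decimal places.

The missing cell is in the unexposed row: 1935 − 286 = 1649.
So a = 922, b = 1971, c = 286, d = 1649.
RR = [a/(a+b)] / [c/(c+d)] = (922/2893) / (286/1935) = 0.31870/0.14780 = 2.15624

2.156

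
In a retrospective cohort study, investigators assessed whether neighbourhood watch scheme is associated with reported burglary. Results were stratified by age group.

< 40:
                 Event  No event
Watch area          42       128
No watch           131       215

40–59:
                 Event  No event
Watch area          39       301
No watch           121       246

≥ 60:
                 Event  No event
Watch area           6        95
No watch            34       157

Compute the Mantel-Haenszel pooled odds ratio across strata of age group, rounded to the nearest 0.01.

OR_MH = Σ(aᵢdᵢ/nᵢ) / Σ(bᵢcᵢ/nᵢ), where nᵢ is the stratum total.
Stratum 1 (< 40): n = 516; a·d/n = 42·215/516 = 17.5000; b·c/n = 128·131/516 = 32.4961
Stratum 2 (40–59): n = 707; a·d/n = 39·246/707 = 13.5700; b·c/n = 301·121/707 = 51.5149
Stratum 3 (≥ 60): n = 292; a·d/n = 6·157/292 = 3.2260; b·c/n = 95·34/292 = 11.0616
OR_MH = (17.5000 + 13.5700 + 3.2260) / (32.4961 + 51.5149 + 11.0616) = 34.2960 / 95.0726 = 0.36074

0.36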